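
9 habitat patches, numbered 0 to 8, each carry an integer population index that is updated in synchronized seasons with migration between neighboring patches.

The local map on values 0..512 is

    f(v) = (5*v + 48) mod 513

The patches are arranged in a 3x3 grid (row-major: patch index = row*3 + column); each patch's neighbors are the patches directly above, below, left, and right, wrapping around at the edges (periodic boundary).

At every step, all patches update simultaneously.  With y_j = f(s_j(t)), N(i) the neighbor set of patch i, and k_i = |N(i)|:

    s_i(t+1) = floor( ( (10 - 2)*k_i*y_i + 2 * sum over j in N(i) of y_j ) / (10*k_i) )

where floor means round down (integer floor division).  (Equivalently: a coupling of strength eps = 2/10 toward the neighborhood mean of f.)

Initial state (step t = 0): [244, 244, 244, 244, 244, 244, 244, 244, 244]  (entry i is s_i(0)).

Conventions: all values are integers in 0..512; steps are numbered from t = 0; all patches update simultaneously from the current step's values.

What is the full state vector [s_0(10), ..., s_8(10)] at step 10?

Simulating step by step:
t=0: [244, 244, 244, 244, 244, 244, 244, 244, 244]
t=1: [242, 242, 242, 242, 242, 242, 242, 242, 242]
t=2: [232, 232, 232, 232, 232, 232, 232, 232, 232]
t=3: [182, 182, 182, 182, 182, 182, 182, 182, 182]
t=4: [445, 445, 445, 445, 445, 445, 445, 445, 445]
t=5: [221, 221, 221, 221, 221, 221, 221, 221, 221]
t=6: [127, 127, 127, 127, 127, 127, 127, 127, 127]
t=7: [170, 170, 170, 170, 170, 170, 170, 170, 170]
t=8: [385, 385, 385, 385, 385, 385, 385, 385, 385]
t=9: [434, 434, 434, 434, 434, 434, 434, 434, 434]
t=10: [166, 166, 166, 166, 166, 166, 166, 166, 166]

Answer: [166, 166, 166, 166, 166, 166, 166, 166, 166]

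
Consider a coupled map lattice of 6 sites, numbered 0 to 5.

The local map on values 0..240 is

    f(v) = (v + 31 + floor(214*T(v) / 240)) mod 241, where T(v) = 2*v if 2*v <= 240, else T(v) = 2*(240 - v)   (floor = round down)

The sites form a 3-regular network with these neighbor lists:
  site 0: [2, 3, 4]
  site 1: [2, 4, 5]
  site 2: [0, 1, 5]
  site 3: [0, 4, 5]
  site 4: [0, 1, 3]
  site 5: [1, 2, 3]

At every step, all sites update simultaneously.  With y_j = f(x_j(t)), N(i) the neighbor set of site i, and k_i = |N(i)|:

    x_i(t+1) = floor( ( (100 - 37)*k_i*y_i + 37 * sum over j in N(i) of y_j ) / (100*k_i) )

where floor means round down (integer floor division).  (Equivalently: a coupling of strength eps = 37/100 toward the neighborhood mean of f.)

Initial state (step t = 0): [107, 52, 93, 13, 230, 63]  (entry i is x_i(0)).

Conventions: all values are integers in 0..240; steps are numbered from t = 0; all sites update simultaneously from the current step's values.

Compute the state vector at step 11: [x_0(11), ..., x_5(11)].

Answer: [70, 79, 58, 72, 94, 61]

Derivation:
t=0: [107, 52, 93, 13, 230, 63]
t=1: [73, 146, 87, 82, 63, 165]
t=2: [178, 105, 72, 76, 173, 74]
t=3: [87, 119, 194, 49, 71, 187]
t=4: [77, 121, 69, 146, 183, 88]
t=5: [51, 118, 160, 78, 74, 76]
t=6: [149, 114, 93, 54, 185, 27]
t=7: [100, 95, 68, 148, 93, 108]
t=8: [88, 78, 164, 89, 57, 103]
t=9: [60, 48, 70, 60, 128, 64]
t=10: [191, 171, 212, 189, 142, 204]
t=11: [70, 79, 58, 72, 94, 61]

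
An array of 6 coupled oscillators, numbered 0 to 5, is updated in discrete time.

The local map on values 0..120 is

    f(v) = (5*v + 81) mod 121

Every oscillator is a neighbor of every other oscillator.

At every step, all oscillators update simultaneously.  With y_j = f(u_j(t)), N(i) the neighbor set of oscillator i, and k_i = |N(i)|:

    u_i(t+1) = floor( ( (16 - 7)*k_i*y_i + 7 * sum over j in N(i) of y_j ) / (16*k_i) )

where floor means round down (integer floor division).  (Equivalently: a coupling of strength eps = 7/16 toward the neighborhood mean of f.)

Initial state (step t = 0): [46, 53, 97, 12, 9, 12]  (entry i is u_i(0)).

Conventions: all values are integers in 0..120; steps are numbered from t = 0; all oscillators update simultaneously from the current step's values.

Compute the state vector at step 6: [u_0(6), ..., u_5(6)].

Simulating step by step:
t=0: [46, 53, 97, 12, 9, 12]
t=1: [59, 75, 65, 35, 28, 35]
t=2: [30, 68, 44, 30, 71, 30]
t=3: [97, 73, 73, 97, 80, 97]
t=4: [85, 85, 85, 85, 102, 85]
t=5: [29, 29, 29, 29, 69, 29]
t=6: [101, 101, 101, 101, 81, 101]

Answer: [101, 101, 101, 101, 81, 101]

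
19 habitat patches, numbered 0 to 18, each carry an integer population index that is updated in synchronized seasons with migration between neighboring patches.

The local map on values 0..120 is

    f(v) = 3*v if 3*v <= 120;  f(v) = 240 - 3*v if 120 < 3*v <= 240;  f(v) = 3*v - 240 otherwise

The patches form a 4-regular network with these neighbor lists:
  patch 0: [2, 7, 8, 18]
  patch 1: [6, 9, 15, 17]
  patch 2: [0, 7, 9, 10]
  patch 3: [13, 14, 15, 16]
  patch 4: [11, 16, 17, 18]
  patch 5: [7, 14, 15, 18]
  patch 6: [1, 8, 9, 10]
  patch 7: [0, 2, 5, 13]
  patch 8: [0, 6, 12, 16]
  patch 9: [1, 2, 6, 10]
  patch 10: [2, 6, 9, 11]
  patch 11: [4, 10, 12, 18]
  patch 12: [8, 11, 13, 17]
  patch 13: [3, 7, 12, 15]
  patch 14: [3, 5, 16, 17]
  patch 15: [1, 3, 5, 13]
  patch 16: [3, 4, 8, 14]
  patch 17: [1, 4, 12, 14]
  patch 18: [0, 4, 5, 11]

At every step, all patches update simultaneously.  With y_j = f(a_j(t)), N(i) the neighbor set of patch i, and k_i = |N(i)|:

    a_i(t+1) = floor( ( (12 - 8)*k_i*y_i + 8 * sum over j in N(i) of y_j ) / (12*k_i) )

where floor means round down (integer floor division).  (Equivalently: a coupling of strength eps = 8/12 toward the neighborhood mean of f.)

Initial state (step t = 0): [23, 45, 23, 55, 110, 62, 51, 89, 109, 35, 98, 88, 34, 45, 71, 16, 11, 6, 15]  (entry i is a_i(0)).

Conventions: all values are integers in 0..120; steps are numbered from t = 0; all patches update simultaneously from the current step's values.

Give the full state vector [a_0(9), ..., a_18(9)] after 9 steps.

Simulating step by step:
t=0: [23, 45, 23, 55, 110, 62, 51, 89, 109, 35, 98, 88, 34, 45, 71, 16, 11, 6, 15]
t=1: [61, 78, 65, 60, 50, 42, 87, 58, 77, 87, 65, 56, 73, 77, 39, 72, 57, 60, 54]
t=2: [52, 23, 46, 56, 76, 85, 20, 59, 31, 26, 41, 63, 32, 31, 89, 39, 69, 59, 81]
t=3: [71, 76, 91, 69, 29, 40, 79, 70, 76, 84, 87, 55, 82, 89, 39, 80, 45, 55, 28]
t=4: [35, 19, 26, 52, 85, 78, 10, 44, 27, 15, 27, 58, 33, 20, 94, 32, 76, 62, 79]
t=5: [80, 56, 82, 63, 27, 43, 54, 77, 68, 56, 63, 55, 76, 84, 40, 66, 41, 53, 33]
t=6: [25, 69, 24, 65, 89, 82, 64, 24, 46, 58, 55, 65, 38, 23, 100, 55, 87, 74, 77]
t=7: [67, 45, 72, 52, 24, 38, 62, 61, 77, 60, 63, 52, 77, 74, 35, 50, 46, 45, 28]
t=8: [42, 86, 42, 80, 86, 94, 55, 51, 37, 59, 54, 64, 39, 46, 102, 83, 79, 83, 79]
t=9: [90, 32, 95, 30, 16, 41, 70, 91, 88, 68, 76, 52, 84, 69, 31, 30, 33, 39, 38]

Answer: [90, 32, 95, 30, 16, 41, 70, 91, 88, 68, 76, 52, 84, 69, 31, 30, 33, 39, 38]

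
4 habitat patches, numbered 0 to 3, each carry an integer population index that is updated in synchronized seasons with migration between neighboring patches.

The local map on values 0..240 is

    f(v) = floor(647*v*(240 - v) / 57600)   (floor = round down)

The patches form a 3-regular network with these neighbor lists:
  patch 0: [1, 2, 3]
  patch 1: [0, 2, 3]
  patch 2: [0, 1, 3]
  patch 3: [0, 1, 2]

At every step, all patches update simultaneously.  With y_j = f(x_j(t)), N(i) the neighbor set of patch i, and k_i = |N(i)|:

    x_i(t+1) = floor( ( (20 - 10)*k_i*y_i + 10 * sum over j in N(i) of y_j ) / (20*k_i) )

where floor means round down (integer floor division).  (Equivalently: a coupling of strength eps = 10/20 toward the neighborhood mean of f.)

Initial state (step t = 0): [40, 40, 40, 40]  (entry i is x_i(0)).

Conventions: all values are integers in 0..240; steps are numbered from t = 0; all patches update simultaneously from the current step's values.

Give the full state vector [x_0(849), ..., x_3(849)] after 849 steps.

Simulating step by step:
t=0: [40, 40, 40, 40]
t=1: [89, 89, 89, 89]
t=2: [150, 150, 150, 150]
t=3: [151, 151, 151, 151]
t=4: [150, 150, 150, 150]

Answer: [151, 151, 151, 151]
Key observation: The state at step 2, [150, 150, 150, 150], reappears at step 4: the system is in a cycle of period 2 from step 2 on.  Therefore the state at step 849 equals the state at step 2 + ((849 - 2) mod 2) = 3, which is [151, 151, 151, 151].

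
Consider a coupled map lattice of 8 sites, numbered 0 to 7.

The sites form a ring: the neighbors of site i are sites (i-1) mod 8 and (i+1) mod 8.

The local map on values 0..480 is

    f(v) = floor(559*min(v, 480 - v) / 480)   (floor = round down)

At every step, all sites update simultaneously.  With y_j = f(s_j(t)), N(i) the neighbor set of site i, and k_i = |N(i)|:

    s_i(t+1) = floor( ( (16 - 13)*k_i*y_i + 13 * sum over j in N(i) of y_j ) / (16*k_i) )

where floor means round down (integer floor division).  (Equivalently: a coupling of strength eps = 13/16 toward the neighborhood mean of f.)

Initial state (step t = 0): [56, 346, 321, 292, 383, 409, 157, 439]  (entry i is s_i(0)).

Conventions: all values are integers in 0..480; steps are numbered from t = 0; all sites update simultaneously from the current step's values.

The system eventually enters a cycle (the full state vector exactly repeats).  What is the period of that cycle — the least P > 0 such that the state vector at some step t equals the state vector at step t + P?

Simulating step by step:
t=0: [56, 346, 321, 292, 383, 409, 157, 439]
t=1: [94, 130, 186, 161, 142, 134, 86, 109]
t=2: [132, 160, 177, 189, 170, 136, 133, 108]
t=3: [155, 180, 203, 204, 190, 172, 143, 148]
t=4: [188, 208, 225, 230, 218, 194, 182, 172]
t=5: [220, 240, 255, 259, 247, 230, 212, 211]
t=6: [260, 262, 266, 264, 263, 260, 254, 249]
t=7: [260, 252, 251, 250, 253, 257, 262, 261]
t=8: [259, 261, 266, 265, 263, 258, 256, 254]
t=9: [258, 253, 251, 250, 253, 256, 260, 259]
t=10: [260, 262, 265, 265, 263, 260, 258, 257]
t=11: [256, 253, 251, 250, 252, 255, 257, 257]
t=12: [261, 263, 265, 265, 264, 262, 260, 259]
t=13: [254, 252, 250, 250, 251, 253, 255, 255]
t=14: [263, 265, 266, 266, 265, 264, 262, 262]
t=15: [251, 250, 249, 249, 250, 251, 252, 252]
t=16: [266, 267, 268, 268, 267, 266, 265, 265]
t=17: [249, 247, 246, 246, 247, 249, 249, 249]
t=18: [269, 270, 271, 271, 270, 269, 269, 269]
t=19: [244, 244, 243, 243, 244, 244, 245, 245]
t=20: [273, 274, 275, 275, 274, 273, 273, 273]
t=21: [240, 239, 238, 238, 239, 240, 241, 241]
t=22: [278, 278, 277, 277, 278, 278, 278, 278]
t=23: [235, 235, 235, 235, 235, 235, 235, 235]
t=24: [273, 273, 273, 273, 273, 273, 273, 273]
t=25: [241, 241, 241, 241, 241, 241, 241, 241]
t=26: [278, 278, 278, 278, 278, 278, 278, 278]
t=27: [235, 235, 235, 235, 235, 235, 235, 235]

Answer: 4
Key observation: The state at step 23, [235, 235, 235, 235, 235, 235, 235, 235], reappears at step 27 — and no state repeats earlier — so the cycle the system enters has period 4.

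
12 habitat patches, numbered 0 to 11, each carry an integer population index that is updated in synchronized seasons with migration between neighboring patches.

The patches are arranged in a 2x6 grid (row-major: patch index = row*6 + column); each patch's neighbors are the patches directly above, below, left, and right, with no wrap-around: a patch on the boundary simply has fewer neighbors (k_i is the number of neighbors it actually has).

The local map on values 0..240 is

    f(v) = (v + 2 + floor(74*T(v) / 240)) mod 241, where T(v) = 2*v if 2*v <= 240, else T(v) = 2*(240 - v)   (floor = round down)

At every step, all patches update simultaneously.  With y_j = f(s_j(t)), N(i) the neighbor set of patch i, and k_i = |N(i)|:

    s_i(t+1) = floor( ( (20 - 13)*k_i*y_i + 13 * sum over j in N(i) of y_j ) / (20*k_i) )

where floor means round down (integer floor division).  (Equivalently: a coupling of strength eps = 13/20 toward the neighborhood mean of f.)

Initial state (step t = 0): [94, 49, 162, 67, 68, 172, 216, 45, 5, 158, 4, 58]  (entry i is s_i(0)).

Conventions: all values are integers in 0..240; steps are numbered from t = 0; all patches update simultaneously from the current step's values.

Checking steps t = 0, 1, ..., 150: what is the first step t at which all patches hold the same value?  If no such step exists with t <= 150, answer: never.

Simulating step by step:
t=0: [94, 49, 162, 67, 68, 172, 216, 45, 5, 158, 4, 58]  (not all equal)
t=1: [155, 123, 117, 153, 111, 142, 154, 95, 110, 101, 92, 105]  (not all equal)
t=2: [205, 189, 193, 189, 185, 185, 191, 181, 173, 174, 164, 174]  (not all equal)
t=3: [224, 222, 221, 220, 218, 218, 223, 219, 218, 216, 215, 216]  (not all equal)
t=4: [235, 234, 234, 233, 233, 232, 234, 233, 233, 232, 232, 232]  (not all equal)
t=5: [239, 239, 239, 238, 238, 238, 239, 239, 238, 238, 238, 238]  (not all equal)
t=6: [0, 0, 0, 0, 0, 0, 0, 0, 0, 0, 0, 0]  (all equal)

Answer: 6
Key observation: Synchronization is absorbing here: once all patches are equal they stay equal, and step 6 is the first all-equal step.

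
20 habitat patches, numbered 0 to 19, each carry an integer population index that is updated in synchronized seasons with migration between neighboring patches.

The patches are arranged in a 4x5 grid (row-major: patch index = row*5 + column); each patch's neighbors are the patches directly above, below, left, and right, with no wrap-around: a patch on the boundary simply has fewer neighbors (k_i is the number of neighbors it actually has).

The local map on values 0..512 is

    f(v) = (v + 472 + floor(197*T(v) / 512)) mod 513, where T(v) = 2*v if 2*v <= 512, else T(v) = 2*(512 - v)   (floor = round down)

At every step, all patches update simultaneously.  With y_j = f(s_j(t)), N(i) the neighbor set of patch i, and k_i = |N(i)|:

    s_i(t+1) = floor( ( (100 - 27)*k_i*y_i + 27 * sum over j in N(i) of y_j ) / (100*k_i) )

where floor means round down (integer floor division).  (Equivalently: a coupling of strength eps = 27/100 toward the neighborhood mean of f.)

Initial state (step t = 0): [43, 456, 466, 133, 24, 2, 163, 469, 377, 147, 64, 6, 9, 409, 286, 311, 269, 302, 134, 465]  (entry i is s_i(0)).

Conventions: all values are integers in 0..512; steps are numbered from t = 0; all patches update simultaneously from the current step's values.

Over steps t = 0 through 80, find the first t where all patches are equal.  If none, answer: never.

Answer: 7
Key observation: Synchronization is absorbing here: once all patches are equal they stay equal, and step 7 is the first all-equal step.

Derivation:
t=0: [43, 456, 466, 133, 24, 2, 163, 469, 377, 147, 64, 6, 9, 409, 286, 311, 269, 302, 134, 465]  (not all equal)
t=1: [151, 401, 435, 222, 56, 378, 306, 446, 409, 237, 176, 434, 477, 430, 406, 375, 421, 406, 262, 418]  (not all equal)
t=2: [284, 424, 443, 342, 140, 403, 429, 452, 436, 361, 316, 439, 459, 449, 440, 417, 448, 444, 422, 443]  (not all equal)
t=3: [425, 447, 452, 414, 267, 441, 451, 456, 450, 418, 431, 452, 457, 455, 452, 446, 455, 454, 451, 454]  (not all equal)
t=4: [451, 455, 456, 446, 423, 453, 456, 457, 455, 447, 452, 456, 457, 456, 456, 454, 456, 457, 456, 456]  (not all equal)
t=5: [456, 457, 457, 455, 451, 457, 457, 457, 456, 455, 457, 457, 458, 457, 457, 457, 457, 458, 458, 458]  (not all equal)
t=6: [458, 458, 457, 457, 456, 458, 458, 458, 457, 457, 458, 458, 458, 458, 457, 458, 458, 458, 458, 458]  (not all equal)
t=7: [458, 458, 458, 458, 458, 458, 458, 458, 458, 458, 458, 458, 458, 458, 458, 458, 458, 458, 458, 458]  (all equal)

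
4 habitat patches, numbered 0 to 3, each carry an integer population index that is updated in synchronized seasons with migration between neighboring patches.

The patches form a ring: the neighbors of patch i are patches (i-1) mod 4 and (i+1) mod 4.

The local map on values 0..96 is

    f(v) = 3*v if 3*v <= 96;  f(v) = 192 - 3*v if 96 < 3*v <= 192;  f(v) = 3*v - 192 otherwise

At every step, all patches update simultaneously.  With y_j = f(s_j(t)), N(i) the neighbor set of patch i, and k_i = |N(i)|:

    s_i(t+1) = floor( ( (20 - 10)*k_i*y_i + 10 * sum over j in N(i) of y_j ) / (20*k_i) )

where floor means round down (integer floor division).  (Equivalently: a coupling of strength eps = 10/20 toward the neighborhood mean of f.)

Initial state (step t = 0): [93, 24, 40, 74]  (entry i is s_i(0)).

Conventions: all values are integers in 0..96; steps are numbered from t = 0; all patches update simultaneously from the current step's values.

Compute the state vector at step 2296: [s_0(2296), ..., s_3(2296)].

Simulating step by step:
t=0: [93, 24, 40, 74]
t=1: [69, 75, 61, 54]
t=2: [23, 22, 20, 21]
t=3: [66, 65, 62, 63]
t=4: [4, 4, 4, 4]
t=5: [12, 12, 12, 12]
t=6: [36, 36, 36, 36]
t=7: [84, 84, 84, 84]
t=8: [60, 60, 60, 60]
t=9: [12, 12, 12, 12]

Answer: [60, 60, 60, 60]
Key observation: The state at step 5, [12, 12, 12, 12], reappears at step 9: the system is in a cycle of period 4 from step 5 on.  Therefore the state at step 2296 equals the state at step 5 + ((2296 - 5) mod 4) = 8, which is [60, 60, 60, 60].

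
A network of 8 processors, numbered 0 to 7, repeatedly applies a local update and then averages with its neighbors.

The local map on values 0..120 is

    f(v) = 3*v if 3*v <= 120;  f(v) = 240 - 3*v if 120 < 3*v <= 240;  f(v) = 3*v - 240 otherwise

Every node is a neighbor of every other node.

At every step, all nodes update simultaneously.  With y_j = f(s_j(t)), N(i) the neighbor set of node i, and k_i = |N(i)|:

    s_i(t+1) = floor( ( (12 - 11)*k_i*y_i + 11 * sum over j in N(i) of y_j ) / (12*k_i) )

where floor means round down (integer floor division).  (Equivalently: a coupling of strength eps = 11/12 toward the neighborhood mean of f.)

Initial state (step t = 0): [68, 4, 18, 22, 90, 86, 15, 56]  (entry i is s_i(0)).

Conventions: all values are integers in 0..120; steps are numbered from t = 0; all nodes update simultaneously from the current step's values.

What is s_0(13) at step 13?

Simulating step by step:
t=0: [68, 4, 18, 22, 90, 86, 15, 56]
t=1: [41, 43, 41, 40, 42, 42, 41, 40]
t=2: [116, 116, 116, 116, 116, 116, 116, 116]
t=3: [108, 108, 108, 108, 108, 108, 108, 108]
t=4: [84, 84, 84, 84, 84, 84, 84, 84]
t=5: [12, 12, 12, 12, 12, 12, 12, 12]
t=6: [36, 36, 36, 36, 36, 36, 36, 36]
t=7: [108, 108, 108, 108, 108, 108, 108, 108]
t=8: [84, 84, 84, 84, 84, 84, 84, 84]
t=9: [12, 12, 12, 12, 12, 12, 12, 12]
t=10: [36, 36, 36, 36, 36, 36, 36, 36]
t=11: [108, 108, 108, 108, 108, 108, 108, 108]
t=12: [84, 84, 84, 84, 84, 84, 84, 84]
t=13: [12, 12, 12, 12, 12, 12, 12, 12]

Answer: s_0(13) = 12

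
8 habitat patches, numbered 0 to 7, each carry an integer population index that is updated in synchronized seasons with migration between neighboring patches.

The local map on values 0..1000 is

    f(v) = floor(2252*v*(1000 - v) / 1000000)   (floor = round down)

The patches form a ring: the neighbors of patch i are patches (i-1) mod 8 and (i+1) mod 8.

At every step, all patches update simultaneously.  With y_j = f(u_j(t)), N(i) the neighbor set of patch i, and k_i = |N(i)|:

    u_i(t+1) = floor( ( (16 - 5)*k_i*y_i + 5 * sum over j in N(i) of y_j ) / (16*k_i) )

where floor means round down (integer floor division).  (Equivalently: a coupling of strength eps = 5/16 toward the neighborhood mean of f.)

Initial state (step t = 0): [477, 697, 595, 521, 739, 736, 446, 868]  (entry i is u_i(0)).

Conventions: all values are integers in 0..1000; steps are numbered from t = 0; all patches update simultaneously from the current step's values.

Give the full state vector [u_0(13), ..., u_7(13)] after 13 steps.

Simulating step by step:
t=0: [477, 697, 595, 521, 739, 736, 446, 868]
t=1: [500, 498, 534, 538, 454, 455, 490, 351]
t=2: [555, 561, 560, 559, 558, 558, 553, 528]
t=3: [556, 554, 554, 554, 555, 555, 556, 559]
t=4: [555, 555, 556, 556, 556, 555, 555, 555]
t=5: [556, 555, 555, 555, 555, 555, 556, 556]
t=6: [555, 555, 556, 556, 556, 555, 555, 555]
t=7: [556, 555, 555, 555, 555, 555, 556, 556]
t=8: [555, 555, 556, 556, 556, 555, 555, 555]
t=9: [556, 555, 555, 555, 555, 555, 556, 556]
t=10: [555, 555, 556, 556, 556, 555, 555, 555]
t=11: [556, 555, 555, 555, 555, 555, 556, 556]
t=12: [555, 555, 556, 556, 556, 555, 555, 555]
t=13: [556, 555, 555, 555, 555, 555, 556, 556]

Answer: [556, 555, 555, 555, 555, 555, 556, 556]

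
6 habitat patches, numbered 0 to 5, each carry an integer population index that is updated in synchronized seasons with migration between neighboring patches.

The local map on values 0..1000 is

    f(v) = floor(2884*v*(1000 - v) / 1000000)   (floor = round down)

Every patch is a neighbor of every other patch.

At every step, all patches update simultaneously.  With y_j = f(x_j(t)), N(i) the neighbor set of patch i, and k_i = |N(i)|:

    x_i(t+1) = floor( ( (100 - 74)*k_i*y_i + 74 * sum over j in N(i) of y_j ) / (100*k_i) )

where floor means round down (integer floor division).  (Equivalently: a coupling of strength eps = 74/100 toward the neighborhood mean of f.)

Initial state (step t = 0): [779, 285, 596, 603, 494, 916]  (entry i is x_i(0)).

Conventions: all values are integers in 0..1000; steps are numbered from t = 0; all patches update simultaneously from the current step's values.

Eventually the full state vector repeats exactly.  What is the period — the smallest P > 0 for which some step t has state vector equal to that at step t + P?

Answer: 2
Key observation: The state at step 22, [656, 656, 656, 656, 656, 656], reappears at step 24 — and no state repeats earlier — so the cycle the system enters has period 2.

Derivation:
t=0: [779, 285, 596, 603, 494, 916]
t=1: [559, 570, 582, 581, 585, 529]
t=2: [706, 706, 705, 705, 705, 707]
t=3: [598, 598, 598, 598, 598, 598]
t=4: [693, 693, 693, 693, 693, 693]
t=5: [613, 613, 613, 613, 613, 613]
t=6: [684, 684, 684, 684, 684, 684]
t=7: [623, 623, 623, 623, 623, 623]
t=8: [677, 677, 677, 677, 677, 677]
t=9: [630, 630, 630, 630, 630, 630]
t=10: [672, 672, 672, 672, 672, 672]
t=11: [635, 635, 635, 635, 635, 635]
t=12: [668, 668, 668, 668, 668, 668]
t=13: [639, 639, 639, 639, 639, 639]
t=14: [665, 665, 665, 665, 665, 665]
t=15: [642, 642, 642, 642, 642, 642]
t=16: [662, 662, 662, 662, 662, 662]
t=17: [645, 645, 645, 645, 645, 645]
t=18: [660, 660, 660, 660, 660, 660]
t=19: [647, 647, 647, 647, 647, 647]
t=20: [658, 658, 658, 658, 658, 658]
t=21: [649, 649, 649, 649, 649, 649]
t=22: [656, 656, 656, 656, 656, 656]
t=23: [650, 650, 650, 650, 650, 650]
t=24: [656, 656, 656, 656, 656, 656]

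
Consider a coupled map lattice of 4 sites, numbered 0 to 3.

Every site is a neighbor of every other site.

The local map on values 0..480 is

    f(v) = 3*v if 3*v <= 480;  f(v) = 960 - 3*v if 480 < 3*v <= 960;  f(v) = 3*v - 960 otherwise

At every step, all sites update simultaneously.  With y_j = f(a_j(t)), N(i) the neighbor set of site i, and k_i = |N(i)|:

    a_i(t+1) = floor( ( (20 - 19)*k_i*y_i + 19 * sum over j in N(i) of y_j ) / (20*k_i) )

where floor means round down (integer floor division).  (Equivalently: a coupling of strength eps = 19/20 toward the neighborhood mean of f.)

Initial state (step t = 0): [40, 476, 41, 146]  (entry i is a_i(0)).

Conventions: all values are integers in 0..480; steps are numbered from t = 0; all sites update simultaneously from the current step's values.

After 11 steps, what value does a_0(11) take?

Answer: a_0(11) = 43

Derivation:
t=0: [40, 476, 41, 146]
t=1: [331, 239, 331, 247]
t=2: [158, 102, 158, 108]
t=3: [373, 418, 373, 413]
t=4: [239, 203, 239, 207]
t=5: [307, 278, 307, 282]
t=6: [90, 67, 90, 70]
t=7: [229, 247, 229, 245]
t=8: [240, 255, 240, 253]
t=9: [213, 225, 213, 223]
t=10: [300, 309, 300, 308]
t=11: [43, 51, 43, 50]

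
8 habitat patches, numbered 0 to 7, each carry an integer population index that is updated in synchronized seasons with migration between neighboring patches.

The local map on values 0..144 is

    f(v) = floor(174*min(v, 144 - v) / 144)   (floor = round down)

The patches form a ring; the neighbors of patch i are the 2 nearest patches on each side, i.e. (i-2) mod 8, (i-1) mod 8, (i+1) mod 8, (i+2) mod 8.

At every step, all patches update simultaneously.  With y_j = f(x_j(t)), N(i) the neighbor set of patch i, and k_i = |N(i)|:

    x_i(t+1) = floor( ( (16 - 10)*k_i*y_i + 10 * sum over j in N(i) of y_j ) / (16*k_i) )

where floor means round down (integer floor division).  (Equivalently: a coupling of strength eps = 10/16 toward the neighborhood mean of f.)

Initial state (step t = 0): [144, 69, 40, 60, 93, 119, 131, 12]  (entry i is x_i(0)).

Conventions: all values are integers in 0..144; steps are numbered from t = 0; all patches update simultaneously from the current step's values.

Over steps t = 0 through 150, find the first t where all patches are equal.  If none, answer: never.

Answer: 16
Key observation: Synchronization is absorbing here: once all patches are equal they stay equal, and step 16 is the first all-equal step.

Derivation:
t=0: [144, 69, 40, 60, 93, 119, 131, 12]  (not all equal)
t=1: [25, 52, 51, 61, 48, 36, 22, 25]  (not all equal)
t=2: [39, 53, 57, 62, 53, 45, 34, 36]  (not all equal)
t=3: [51, 60, 64, 66, 61, 54, 47, 48]  (not all equal)
t=4: [63, 69, 73, 74, 70, 65, 61, 61]  (not all equal)
t=5: [77, 80, 82, 83, 81, 78, 75, 75]  (not all equal)
t=6: [79, 77, 75, 75, 76, 78, 80, 80]  (not all equal)
t=7: [78, 80, 81, 81, 81, 79, 78, 77]  (not all equal)
t=8: [78, 77, 76, 76, 76, 77, 78, 78]  (not all equal)
t=9: [79, 80, 81, 81, 81, 80, 79, 79]  (not all equal)
t=10: [77, 77, 76, 76, 76, 77, 77, 77]  (not all equal)
t=11: [80, 80, 81, 81, 81, 80, 80, 80]  (not all equal)
t=12: [76, 76, 76, 76, 76, 76, 76, 77]  (not all equal)
t=13: [81, 81, 82, 82, 82, 81, 81, 81]  (not all equal)
t=14: [75, 75, 74, 74, 74, 75, 75, 76]  (not all equal)
t=15: [83, 83, 83, 83, 83, 83, 83, 82]  (not all equal)
t=16: [73, 73, 73, 73, 73, 73, 73, 73]  (all equal)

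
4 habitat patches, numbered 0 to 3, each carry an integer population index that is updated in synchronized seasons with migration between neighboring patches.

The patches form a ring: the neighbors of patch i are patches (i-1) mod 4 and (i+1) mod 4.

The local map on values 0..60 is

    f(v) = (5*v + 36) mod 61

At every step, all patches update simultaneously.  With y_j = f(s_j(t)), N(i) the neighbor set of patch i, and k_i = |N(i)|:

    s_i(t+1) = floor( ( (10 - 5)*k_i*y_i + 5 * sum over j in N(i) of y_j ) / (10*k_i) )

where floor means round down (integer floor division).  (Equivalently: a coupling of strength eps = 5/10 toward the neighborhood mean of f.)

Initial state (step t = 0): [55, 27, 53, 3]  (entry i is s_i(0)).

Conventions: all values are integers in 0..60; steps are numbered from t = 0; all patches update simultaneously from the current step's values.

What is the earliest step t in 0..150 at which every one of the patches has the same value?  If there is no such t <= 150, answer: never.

Answer: 17
Key observation: Synchronization is absorbing here: once all patches are equal they stay equal, and step 17 is the first all-equal step.

Derivation:
t=0: [55, 27, 53, 3]  (not all equal)
t=1: [28, 40, 53, 41]  (not all equal)
t=2: [54, 54, 56, 56]  (not all equal)
t=3: [3, 3, 8, 8]  (not all equal)
t=4: [42, 42, 24, 24]  (not all equal)
t=5: [10, 10, 26, 26]  (not all equal)
t=6: [29, 29, 39, 39]  (not all equal)
t=7: [56, 56, 50, 50]  (not all equal)
t=8: [18, 18, 34, 34]  (not all equal)
t=9: [8, 8, 18, 18]  (not all equal)
t=10: [12, 12, 6, 6]  (not all equal)
t=11: [27, 27, 12, 12]  (not all equal)
t=12: [45, 45, 38, 38]  (not all equal)
t=13: [23, 23, 36, 36]  (not all equal)
t=14: [30, 30, 32, 32]  (not all equal)
t=15: [5, 5, 10, 10]  (not all equal)
t=16: [6, 6, 18, 18]  (not all equal)
t=17: [4, 4, 4, 4]  (all equal)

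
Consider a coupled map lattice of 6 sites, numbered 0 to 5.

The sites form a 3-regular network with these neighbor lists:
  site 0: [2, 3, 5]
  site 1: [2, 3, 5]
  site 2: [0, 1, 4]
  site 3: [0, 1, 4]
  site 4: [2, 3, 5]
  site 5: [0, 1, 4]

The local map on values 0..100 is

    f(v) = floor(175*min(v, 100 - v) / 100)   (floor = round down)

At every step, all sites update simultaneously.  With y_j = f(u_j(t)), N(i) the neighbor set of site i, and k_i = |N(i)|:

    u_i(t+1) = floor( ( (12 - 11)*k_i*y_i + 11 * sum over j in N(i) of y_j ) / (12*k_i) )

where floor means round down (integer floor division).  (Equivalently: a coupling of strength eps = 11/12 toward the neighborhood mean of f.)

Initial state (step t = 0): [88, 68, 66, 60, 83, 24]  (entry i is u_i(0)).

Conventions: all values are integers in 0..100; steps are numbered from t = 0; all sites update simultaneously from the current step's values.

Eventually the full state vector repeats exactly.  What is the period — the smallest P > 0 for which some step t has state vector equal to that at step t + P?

Answer: 7
Key observation: The state at step 4, [71, 71, 71, 71, 71, 71], reappears at step 11 — and no state repeats earlier — so the cycle the system enters has period 7.

Derivation:
t=0: [88, 68, 66, 60, 83, 24]
t=1: [54, 56, 37, 38, 54, 35]
t=2: [65, 64, 77, 77, 65, 77]
t=3: [41, 41, 59, 59, 41, 59]
t=4: [71, 71, 71, 71, 71, 71]
t=5: [50, 50, 50, 50, 50, 50]
t=6: [87, 87, 87, 87, 87, 87]
t=7: [22, 22, 22, 22, 22, 22]
t=8: [38, 38, 38, 38, 38, 38]
t=9: [66, 66, 66, 66, 66, 66]
t=10: [59, 59, 59, 59, 59, 59]
t=11: [71, 71, 71, 71, 71, 71]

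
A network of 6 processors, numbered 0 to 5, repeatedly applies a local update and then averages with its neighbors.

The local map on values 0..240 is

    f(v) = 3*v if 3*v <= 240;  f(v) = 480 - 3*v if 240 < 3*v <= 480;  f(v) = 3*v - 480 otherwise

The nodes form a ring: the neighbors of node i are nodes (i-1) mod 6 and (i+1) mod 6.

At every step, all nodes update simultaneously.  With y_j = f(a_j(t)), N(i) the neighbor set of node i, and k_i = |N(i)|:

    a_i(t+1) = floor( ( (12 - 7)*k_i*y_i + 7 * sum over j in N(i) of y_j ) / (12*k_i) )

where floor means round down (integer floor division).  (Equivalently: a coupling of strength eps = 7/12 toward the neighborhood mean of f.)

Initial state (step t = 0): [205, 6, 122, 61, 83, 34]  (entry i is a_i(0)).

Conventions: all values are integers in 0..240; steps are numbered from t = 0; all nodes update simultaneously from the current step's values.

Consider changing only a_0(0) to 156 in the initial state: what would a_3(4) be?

Answer: a_3(4) = 110
Key observation: This trace re-runs the system from the modified initial state.

Derivation:
t=0: [156, 6, 122, 61, 83, 34]
t=1: [40, 44, 106, 176, 179, 113]
t=2: [129, 137, 120, 83, 78, 110]
t=3: [102, 90, 137, 199, 208, 157]
t=4: [136, 158, 124, 110, 96, 96]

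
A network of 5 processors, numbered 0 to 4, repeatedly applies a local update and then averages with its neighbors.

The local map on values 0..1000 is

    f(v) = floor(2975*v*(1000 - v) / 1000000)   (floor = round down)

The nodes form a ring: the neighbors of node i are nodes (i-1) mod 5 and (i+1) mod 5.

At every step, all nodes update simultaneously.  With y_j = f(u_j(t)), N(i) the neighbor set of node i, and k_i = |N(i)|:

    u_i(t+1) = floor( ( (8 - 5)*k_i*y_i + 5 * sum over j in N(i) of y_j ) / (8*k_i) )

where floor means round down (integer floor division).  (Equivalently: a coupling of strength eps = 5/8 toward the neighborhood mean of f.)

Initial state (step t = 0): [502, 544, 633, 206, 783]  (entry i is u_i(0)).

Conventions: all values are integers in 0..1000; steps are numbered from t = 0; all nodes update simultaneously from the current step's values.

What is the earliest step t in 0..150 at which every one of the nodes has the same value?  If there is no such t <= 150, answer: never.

Answer: 11
Key observation: Synchronization is absorbing here: once all nodes are equal they stay equal, and step 11 is the first all-equal step.

Derivation:
t=0: [502, 544, 633, 206, 783]  (not all equal)
t=1: [666, 724, 641, 556, 573]  (not all equal)
t=2: [660, 643, 671, 716, 708]  (not all equal)
t=3: [655, 669, 647, 623, 627]  (not all equal)
t=4: [674, 668, 678, 691, 688]  (not all equal)
t=5: [650, 654, 647, 640, 641]  (not all equal)
t=6: [677, 675, 679, 682, 681]  (not all equal)
t=7: [649, 650, 648, 646, 646]  (not all equal)
t=8: [677, 676, 678, 679, 679]  (not all equal)
t=9: [649, 650, 649, 648, 648]  (not all equal)
t=10: [677, 676, 677, 677, 677]  (not all equal)
t=11: [650, 650, 650, 650, 650]  (all equal)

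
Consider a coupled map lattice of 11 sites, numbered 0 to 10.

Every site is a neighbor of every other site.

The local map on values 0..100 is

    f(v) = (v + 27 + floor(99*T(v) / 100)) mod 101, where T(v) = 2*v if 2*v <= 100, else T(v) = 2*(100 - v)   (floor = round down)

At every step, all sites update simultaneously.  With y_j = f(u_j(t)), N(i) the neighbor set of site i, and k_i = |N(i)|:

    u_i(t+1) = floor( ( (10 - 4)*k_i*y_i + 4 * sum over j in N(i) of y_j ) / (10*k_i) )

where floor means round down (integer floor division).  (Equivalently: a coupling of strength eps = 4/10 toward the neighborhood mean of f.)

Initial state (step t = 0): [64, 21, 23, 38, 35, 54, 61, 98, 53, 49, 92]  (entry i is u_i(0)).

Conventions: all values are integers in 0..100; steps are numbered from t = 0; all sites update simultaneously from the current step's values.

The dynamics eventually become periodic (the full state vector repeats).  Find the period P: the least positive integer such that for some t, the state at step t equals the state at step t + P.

Simulating step by step:
t=0: [64, 21, 23, 38, 35, 54, 61, 98, 53, 49, 92]
t=1: [60, 75, 79, 47, 42, 65, 61, 41, 66, 66, 44]
t=2: [61, 53, 50, 61, 53, 58, 60, 51, 58, 58, 56]
t=3: [66, 70, 72, 66, 70, 67, 66, 71, 67, 67, 68]
t=4: [58, 55, 54, 58, 55, 57, 58, 55, 57, 57, 56]
t=5: [67, 69, 69, 67, 69, 68, 67, 69, 68, 68, 68]
t=6: [57, 56, 56, 57, 56, 56, 57, 56, 56, 56, 56]
t=7: [68, 68, 68, 68, 68, 68, 68, 68, 68, 68, 68]
t=8: [57, 57, 57, 57, 57, 57, 57, 57, 57, 57, 57]
t=9: [68, 68, 68, 68, 68, 68, 68, 68, 68, 68, 68]

Answer: 2
Key observation: The state at step 7, [68, 68, 68, 68, 68, 68, 68, 68, 68, 68, 68], reappears at step 9 — and no state repeats earlier — so the cycle the system enters has period 2.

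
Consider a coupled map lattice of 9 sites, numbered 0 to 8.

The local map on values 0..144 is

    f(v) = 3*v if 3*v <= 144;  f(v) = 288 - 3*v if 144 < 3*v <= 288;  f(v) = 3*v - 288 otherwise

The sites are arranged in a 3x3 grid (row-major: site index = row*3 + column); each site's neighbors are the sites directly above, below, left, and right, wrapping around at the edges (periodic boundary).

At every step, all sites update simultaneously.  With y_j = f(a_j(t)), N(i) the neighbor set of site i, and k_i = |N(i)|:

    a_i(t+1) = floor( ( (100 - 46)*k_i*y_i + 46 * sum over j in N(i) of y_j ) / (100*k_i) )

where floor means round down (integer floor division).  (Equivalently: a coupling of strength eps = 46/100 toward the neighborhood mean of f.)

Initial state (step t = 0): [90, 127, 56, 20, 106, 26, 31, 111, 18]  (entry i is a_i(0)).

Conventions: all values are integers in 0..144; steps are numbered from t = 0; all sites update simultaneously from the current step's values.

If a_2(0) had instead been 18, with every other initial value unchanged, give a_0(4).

Simulating step by step:
t=0: [90, 127, 18, 20, 106, 26, 31, 111, 18]
t=1: [44, 67, 57, 57, 47, 64, 70, 55, 60]
t=2: [117, 105, 111, 114, 124, 107, 97, 114, 105]
t=3: [48, 42, 41, 50, 64, 41, 24, 45, 30]
t=4: [130, 125, 121, 124, 111, 117, 97, 117, 100]

Answer: a_0(4) = 130
Key observation: This trace re-runs the system from the modified initial state.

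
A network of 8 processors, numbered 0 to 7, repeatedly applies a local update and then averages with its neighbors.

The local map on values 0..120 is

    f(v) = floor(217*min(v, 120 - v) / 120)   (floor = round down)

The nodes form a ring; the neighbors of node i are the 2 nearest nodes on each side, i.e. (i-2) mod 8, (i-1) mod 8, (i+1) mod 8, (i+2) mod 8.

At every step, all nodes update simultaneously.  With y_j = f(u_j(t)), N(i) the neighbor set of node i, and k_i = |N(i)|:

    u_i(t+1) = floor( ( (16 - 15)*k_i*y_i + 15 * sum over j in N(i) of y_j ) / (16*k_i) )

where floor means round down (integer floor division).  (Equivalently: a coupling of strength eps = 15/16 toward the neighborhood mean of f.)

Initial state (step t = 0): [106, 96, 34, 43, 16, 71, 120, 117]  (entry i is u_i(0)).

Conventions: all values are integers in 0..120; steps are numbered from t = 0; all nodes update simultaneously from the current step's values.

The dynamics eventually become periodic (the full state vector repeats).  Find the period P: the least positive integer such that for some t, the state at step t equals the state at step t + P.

Answer: 5
Key observation: The state at step 23, [97, 97, 97, 97, 97, 97, 97, 97], reappears at step 28 — and no state repeats earlier — so the cycle the system enters has period 5.

Derivation:
t=0: [106, 96, 34, 43, 16, 71, 120, 117]
t=1: [27, 42, 44, 56, 54, 31, 34, 36]
t=2: [68, 73, 80, 78, 75, 79, 66, 60]
t=3: [90, 87, 82, 77, 79, 89, 89, 88]
t=4: [59, 63, 66, 65, 64, 65, 59, 56]
t=5: [102, 100, 101, 99, 100, 101, 102, 103]
t=6: [32, 33, 35, 35, 34, 33, 32, 33]
t=7: [59, 60, 60, 60, 60, 59, 58, 58]
t=8: [106, 106, 107, 107, 106, 106, 105, 105]
t=9: [25, 24, 24, 24, 24, 25, 25, 25]
t=10: [44, 43, 43, 43, 43, 44, 44, 44]
t=11: [78, 77, 77, 77, 77, 78, 78, 78]
t=12: [75, 76, 76, 76, 76, 75, 75, 75]
t=13: [80, 79, 79, 79, 79, 80, 80, 80]
t=14: [72, 73, 73, 73, 73, 72, 72, 72]
t=15: [85, 84, 84, 84, 84, 85, 85, 85]
t=16: [63, 64, 64, 64, 64, 63, 63, 63]
t=17: [102, 101, 101, 101, 101, 102, 102, 102]
t=18: [32, 33, 33, 33, 33, 32, 32, 32]
t=19: [57, 58, 58, 58, 58, 57, 57, 57]
t=20: [103, 103, 103, 103, 103, 103, 103, 103]
t=21: [30, 30, 30, 30, 30, 30, 30, 30]
t=22: [54, 54, 54, 54, 54, 54, 54, 54]
t=23: [97, 97, 97, 97, 97, 97, 97, 97]
t=24: [41, 41, 41, 41, 41, 41, 41, 41]
t=25: [74, 74, 74, 74, 74, 74, 74, 74]
t=26: [83, 83, 83, 83, 83, 83, 83, 83]
t=27: [66, 66, 66, 66, 66, 66, 66, 66]
t=28: [97, 97, 97, 97, 97, 97, 97, 97]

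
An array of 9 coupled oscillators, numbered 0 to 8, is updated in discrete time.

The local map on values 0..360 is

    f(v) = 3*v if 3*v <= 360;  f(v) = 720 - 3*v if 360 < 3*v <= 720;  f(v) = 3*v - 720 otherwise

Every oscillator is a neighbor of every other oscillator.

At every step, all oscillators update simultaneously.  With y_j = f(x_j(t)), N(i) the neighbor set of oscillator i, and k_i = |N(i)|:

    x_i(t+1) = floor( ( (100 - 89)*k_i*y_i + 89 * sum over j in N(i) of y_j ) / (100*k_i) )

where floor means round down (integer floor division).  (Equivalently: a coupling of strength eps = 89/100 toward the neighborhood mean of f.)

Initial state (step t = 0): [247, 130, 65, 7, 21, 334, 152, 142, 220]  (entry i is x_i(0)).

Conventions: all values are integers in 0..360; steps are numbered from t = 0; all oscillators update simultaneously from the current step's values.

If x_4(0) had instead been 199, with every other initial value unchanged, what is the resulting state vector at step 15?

Simulating step by step:
t=0: [247, 130, 65, 7, 199, 334, 152, 142, 220]
t=1: [176, 176, 176, 176, 176, 176, 176, 176, 176]
t=2: [192, 192, 192, 192, 192, 192, 192, 192, 192]
t=3: [144, 144, 144, 144, 144, 144, 144, 144, 144]
t=4: [288, 288, 288, 288, 288, 288, 288, 288, 288]
t=5: [144, 144, 144, 144, 144, 144, 144, 144, 144]
t=6: [288, 288, 288, 288, 288, 288, 288, 288, 288]
t=7: [144, 144, 144, 144, 144, 144, 144, 144, 144]
t=8: [288, 288, 288, 288, 288, 288, 288, 288, 288]
t=9: [144, 144, 144, 144, 144, 144, 144, 144, 144]
t=10: [288, 288, 288, 288, 288, 288, 288, 288, 288]
t=11: [144, 144, 144, 144, 144, 144, 144, 144, 144]
t=12: [288, 288, 288, 288, 288, 288, 288, 288, 288]
t=13: [144, 144, 144, 144, 144, 144, 144, 144, 144]
t=14: [288, 288, 288, 288, 288, 288, 288, 288, 288]
t=15: [144, 144, 144, 144, 144, 144, 144, 144, 144]

Answer: [144, 144, 144, 144, 144, 144, 144, 144, 144]
Key observation: This trace re-runs the system from the modified initial state.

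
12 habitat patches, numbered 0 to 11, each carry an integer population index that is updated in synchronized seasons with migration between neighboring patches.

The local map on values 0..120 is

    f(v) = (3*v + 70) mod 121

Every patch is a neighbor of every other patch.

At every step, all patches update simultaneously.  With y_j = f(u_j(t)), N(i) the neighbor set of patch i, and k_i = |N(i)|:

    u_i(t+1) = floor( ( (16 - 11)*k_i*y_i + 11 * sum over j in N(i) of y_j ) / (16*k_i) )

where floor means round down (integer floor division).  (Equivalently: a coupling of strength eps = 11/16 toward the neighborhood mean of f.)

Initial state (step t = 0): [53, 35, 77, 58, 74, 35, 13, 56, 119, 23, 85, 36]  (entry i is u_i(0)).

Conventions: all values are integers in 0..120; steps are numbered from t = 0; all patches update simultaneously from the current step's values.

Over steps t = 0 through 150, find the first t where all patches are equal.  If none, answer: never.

Answer: never
Key observation: The state at step 10 reappears at step 15 — the system is in a cycle of period 5 from step 10 on.  No step 0..15 is synchronized, and the cycle repeats forever, so no step up to 150 (or ever) has all patches equal.

Derivation:
t=0: [53, 35, 77, 58, 74, 35, 13, 56, 119, 23, 85, 36]  (not all equal)
t=1: [75, 61, 63, 48, 60, 61, 75, 77, 64, 52, 69, 62]  (not all equal)
t=2: [43, 32, 34, 53, 31, 32, 43, 44, 34, 56, 38, 33]  (not all equal)
t=3: [69, 61, 63, 77, 60, 61, 69, 70, 63, 79, 66, 62]  (not all equal)
t=4: [29, 23, 25, 35, 23, 23, 29, 30, 25, 37, 27, 24]  (not all equal)
t=5: [32, 28, 29, 37, 28, 28, 32, 33, 29, 38, 31, 28]  (not all equal)
t=6: [42, 39, 40, 46, 39, 39, 42, 43, 40, 47, 42, 39]  (not all equal)
t=7: [73, 71, 72, 76, 71, 71, 73, 74, 72, 77, 73, 71]  (not all equal)
t=8: [46, 45, 45, 48, 45, 45, 46, 47, 45, 49, 46, 45]  (not all equal)
t=9: [87, 86, 86, 88, 86, 86, 87, 87, 86, 89, 87, 86]  (not all equal)
t=10: [88, 87, 87, 89, 87, 87, 88, 88, 87, 89, 88, 87]  (not all equal)
t=11: [91, 90, 90, 92, 90, 90, 91, 91, 90, 92, 91, 90]  (not all equal)
t=12: [100, 99, 99, 101, 99, 99, 100, 100, 99, 101, 100, 99]  (not all equal)
t=13: [6, 5, 5, 7, 5, 5, 6, 6, 5, 7, 6, 5]  (not all equal)
t=14: [87, 86, 86, 88, 86, 86, 87, 87, 86, 88, 87, 86]  (not all equal)
t=15: [88, 87, 87, 89, 87, 87, 88, 88, 87, 89, 88, 87]  (not all equal)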